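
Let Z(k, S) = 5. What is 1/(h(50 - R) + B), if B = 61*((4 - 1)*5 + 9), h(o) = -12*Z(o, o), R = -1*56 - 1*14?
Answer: 1/1404 ≈ 0.00071225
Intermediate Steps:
R = -70 (R = -56 - 14 = -70)
h(o) = -60 (h(o) = -12*5 = -60)
B = 1464 (B = 61*(3*5 + 9) = 61*(15 + 9) = 61*24 = 1464)
1/(h(50 - R) + B) = 1/(-60 + 1464) = 1/1404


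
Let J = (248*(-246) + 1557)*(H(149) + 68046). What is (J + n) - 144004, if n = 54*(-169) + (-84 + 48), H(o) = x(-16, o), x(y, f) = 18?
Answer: -4046626030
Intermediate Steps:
H(o) = 18
J = -4046472864 (J = (248*(-246) + 1557)*(18 + 68046) = (-61008 + 1557)*68064 = -59451*68064 = -4046472864)
n = -9162 (n = -9126 - 36 = -9162)
(J + n) - 144004 = (-4046472864 - 9162) - 144004 = -4046482026 - 144004 = -4046626030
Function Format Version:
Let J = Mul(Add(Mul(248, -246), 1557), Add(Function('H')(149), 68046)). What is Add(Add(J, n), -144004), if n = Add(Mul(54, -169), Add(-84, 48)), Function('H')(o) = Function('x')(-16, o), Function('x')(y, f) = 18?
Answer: -4046626030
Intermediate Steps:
Function('H')(o) = 18
J = -4046472864 (J = Mul(Add(Mul(248, -246), 1557), Add(18, 68046)) = Mul(Add(-61008, 1557), 68064) = Mul(-59451, 68064) = -4046472864)
n = -9162 (n = Add(-9126, -36) = -9162)
Add(Add(J, n), -144004) = Add(Add(-4046472864, -9162), -144004) = Add(-4046482026, -144004) = -4046626030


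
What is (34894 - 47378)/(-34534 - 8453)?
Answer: 12484/42987 ≈ 0.29041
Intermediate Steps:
(34894 - 47378)/(-34534 - 8453) = -12484/(-42987) = -12484*(-1/42987) = 12484/42987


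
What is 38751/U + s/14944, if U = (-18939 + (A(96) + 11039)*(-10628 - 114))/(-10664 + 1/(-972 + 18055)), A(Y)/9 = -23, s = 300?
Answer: 26522986081399371/7427377374738904 ≈ 3.5710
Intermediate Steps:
A(Y) = -207 (A(Y) = 9*(-23) = -207)
U = 1988056042489/182173111 (U = (-18939 + (-207 + 11039)*(-10628 - 114))/(-10664 + 1/(-972 + 18055)) = (-18939 + 10832*(-10742))/(-10664 + 1/17083) = (-18939 - 116357344)/(-10664 + 1/17083) = -116376283/(-182173111/17083) = -116376283*(-17083/182173111) = 1988056042489/182173111 ≈ 10913.)
38751/U + s/14944 = 38751/(1988056042489/182173111) + 300/14944 = 38751*(182173111/1988056042489) + 300*(1/14944) = 7059390224361/1988056042489 + 75/3736 = 26522986081399371/7427377374738904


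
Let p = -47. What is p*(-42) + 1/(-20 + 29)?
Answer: 17767/9 ≈ 1974.1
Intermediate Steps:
p*(-42) + 1/(-20 + 29) = -47*(-42) + 1/(-20 + 29) = 1974 + 1/9 = 1974 + ⅑ = 17767/9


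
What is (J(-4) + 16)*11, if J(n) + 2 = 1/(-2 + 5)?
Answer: 473/3 ≈ 157.67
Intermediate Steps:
J(n) = -5/3 (J(n) = -2 + 1/(-2 + 5) = -2 + 1/3 = -2 + ⅓ = -5/3)
(J(-4) + 16)*11 = (-5/3 + 16)*11 = (43/3)*11 = 473/3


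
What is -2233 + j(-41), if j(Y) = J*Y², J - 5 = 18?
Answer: 36430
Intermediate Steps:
J = 23 (J = 5 + 18 = 23)
j(Y) = 23*Y²
-2233 + j(-41) = -2233 + 23*(-41)² = -2233 + 23*1681 = -2233 + 38663 = 36430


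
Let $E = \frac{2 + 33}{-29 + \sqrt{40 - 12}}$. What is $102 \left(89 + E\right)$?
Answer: $\frac{2425628}{271} - \frac{2380 \sqrt{7}}{271} \approx 8927.4$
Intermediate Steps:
$E = \frac{35}{-29 + 2 \sqrt{7}}$ ($E = \frac{35}{-29 + \sqrt{28}} = \frac{35}{-29 + 2 \sqrt{7}} \approx -1.4763$)
$102 \left(89 + E\right) = 102 \left(89 - \left(\frac{1015}{813} + \frac{70 \sqrt{7}}{813}\right)\right) = 102 \left(\frac{71342}{813} - \frac{70 \sqrt{7}}{813}\right) = \frac{2425628}{271} - \frac{2380 \sqrt{7}}{271}$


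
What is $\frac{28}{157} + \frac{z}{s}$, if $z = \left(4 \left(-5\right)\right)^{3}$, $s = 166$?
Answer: $- \frac{625676}{13031} \approx -48.014$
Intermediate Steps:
$z = -8000$ ($z = \left(-20\right)^{3} = -8000$)
$\frac{28}{157} + \frac{z}{s} = \frac{28}{157} - \frac{8000}{166} = 28 \cdot \frac{1}{157} - \frac{4000}{83} = \frac{28}{157} - \frac{4000}{83} = - \frac{625676}{13031}$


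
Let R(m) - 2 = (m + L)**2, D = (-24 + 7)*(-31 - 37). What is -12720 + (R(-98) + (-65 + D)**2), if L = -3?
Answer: 1187764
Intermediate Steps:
D = 1156 (D = -17*(-68) = 1156)
R(m) = 2 + (-3 + m)**2 (R(m) = 2 + (m - 3)**2 = 2 + (-3 + m)**2)
-12720 + (R(-98) + (-65 + D)**2) = -12720 + ((2 + (-3 - 98)**2) + (-65 + 1156)**2) = -12720 + ((2 + (-101)**2) + 1091**2) = -12720 + ((2 + 10201) + 1190281) = -12720 + (10203 + 1190281) = -12720 + 1200484 = 1187764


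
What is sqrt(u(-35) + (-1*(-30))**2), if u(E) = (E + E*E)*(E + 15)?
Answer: 10*I*sqrt(229) ≈ 151.33*I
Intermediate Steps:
u(E) = (15 + E)*(E + E**2) (u(E) = (E + E**2)*(15 + E) = (15 + E)*(E + E**2))
sqrt(u(-35) + (-1*(-30))**2) = sqrt(-35*(15 + (-35)**2 + 16*(-35)) + (-1*(-30))**2) = sqrt(-35*(15 + 1225 - 560) + 30**2) = sqrt(-35*680 + 900) = sqrt(-23800 + 900) = sqrt(-22900) = 10*I*sqrt(229)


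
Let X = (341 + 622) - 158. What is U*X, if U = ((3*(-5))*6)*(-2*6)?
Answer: 869400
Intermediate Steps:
X = 805 (X = 963 - 158 = 805)
U = 1080 (U = -15*6*(-12) = -90*(-12) = 1080)
U*X = 1080*805 = 869400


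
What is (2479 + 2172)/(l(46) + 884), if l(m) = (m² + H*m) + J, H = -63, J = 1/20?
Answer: 93020/2041 ≈ 45.576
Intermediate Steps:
J = 1/20 ≈ 0.050000
l(m) = 1/20 + m² - 63*m (l(m) = (m² - 63*m) + 1/20 = 1/20 + m² - 63*m)
(2479 + 2172)/(l(46) + 884) = (2479 + 2172)/((1/20 + 46² - 63*46) + 884) = 4651/((1/20 + 2116 - 2898) + 884) = 4651/(-15639/20 + 884) = 4651/(2041/20) = 4651*(20/2041) = 93020/2041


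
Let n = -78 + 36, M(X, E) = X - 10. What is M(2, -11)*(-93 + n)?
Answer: 1080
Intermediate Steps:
M(X, E) = -10 + X
n = -42
M(2, -11)*(-93 + n) = (-10 + 2)*(-93 - 42) = -8*(-135) = 1080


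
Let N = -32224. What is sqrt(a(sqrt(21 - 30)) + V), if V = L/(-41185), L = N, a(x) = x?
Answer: sqrt(1327145440 + 5088612675*I)/41185 ≈ 1.3933 + 1.0766*I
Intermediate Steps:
L = -32224
V = 32224/41185 (V = -32224/(-41185) = -32224*(-1/41185) = 32224/41185 ≈ 0.78242)
sqrt(a(sqrt(21 - 30)) + V) = sqrt(sqrt(21 - 30) + 32224/41185) = sqrt(sqrt(-9) + 32224/41185) = sqrt(3*I + 32224/41185) = sqrt(32224/41185 + 3*I)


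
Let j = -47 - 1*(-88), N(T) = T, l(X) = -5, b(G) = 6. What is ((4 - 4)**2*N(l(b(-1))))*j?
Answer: 0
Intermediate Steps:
j = 41 (j = -47 + 88 = 41)
((4 - 4)**2*N(l(b(-1))))*j = ((4 - 4)**2*(-5))*41 = (0**2*(-5))*41 = (0*(-5))*41 = 0*41 = 0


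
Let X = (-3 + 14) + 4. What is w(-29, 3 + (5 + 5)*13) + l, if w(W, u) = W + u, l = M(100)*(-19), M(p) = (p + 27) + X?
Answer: -2594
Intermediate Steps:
X = 15 (X = 11 + 4 = 15)
M(p) = 42 + p (M(p) = (p + 27) + 15 = (27 + p) + 15 = 42 + p)
l = -2698 (l = (42 + 100)*(-19) = 142*(-19) = -2698)
w(-29, 3 + (5 + 5)*13) + l = (-29 + (3 + (5 + 5)*13)) - 2698 = (-29 + (3 + 10*13)) - 2698 = (-29 + (3 + 130)) - 2698 = (-29 + 133) - 2698 = 104 - 2698 = -2594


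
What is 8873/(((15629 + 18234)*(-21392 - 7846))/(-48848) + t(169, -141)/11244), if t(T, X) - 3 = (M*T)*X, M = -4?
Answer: 203061160424/464049481527 ≈ 0.43759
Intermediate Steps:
t(T, X) = 3 - 4*T*X (t(T, X) = 3 + (-4*T)*X = 3 - 4*T*X)
8873/(((15629 + 18234)*(-21392 - 7846))/(-48848) + t(169, -141)/11244) = 8873/(((15629 + 18234)*(-21392 - 7846))/(-48848) + (3 - 4*169*(-141))/11244) = 8873/((33863*(-29238))*(-1/48848) + (3 + 95316)*(1/11244)) = 8873/(-990086394*(-1/48848) + 95319*(1/11244)) = 8873/(495043197/24424 + 31773/3748) = 8873/(464049481527/22885288) = 8873*(22885288/464049481527) = 203061160424/464049481527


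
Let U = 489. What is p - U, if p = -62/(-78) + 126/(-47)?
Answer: -899794/1833 ≈ -490.89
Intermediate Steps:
p = -3457/1833 (p = -62*(-1/78) + 126*(-1/47) = 31/39 - 126/47 = -3457/1833 ≈ -1.8860)
p - U = -3457/1833 - 1*489 = -3457/1833 - 489 = -899794/1833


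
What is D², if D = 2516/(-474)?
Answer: 1582564/56169 ≈ 28.175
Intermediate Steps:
D = -1258/237 (D = 2516*(-1/474) = -1258/237 ≈ -5.3080)
D² = (-1258/237)² = 1582564/56169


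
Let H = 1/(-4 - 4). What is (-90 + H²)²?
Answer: 33166081/4096 ≈ 8097.2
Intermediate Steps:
H = -⅛ (H = 1/(-8) = -⅛ ≈ -0.12500)
(-90 + H²)² = (-90 + (-⅛)²)² = (-90 + 1/64)² = (-5759/64)² = 33166081/4096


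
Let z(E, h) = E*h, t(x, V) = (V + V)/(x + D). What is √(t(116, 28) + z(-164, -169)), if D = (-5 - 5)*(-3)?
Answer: 8*√2307822/73 ≈ 166.48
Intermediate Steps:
D = 30 (D = -10*(-3) = 30)
t(x, V) = 2*V/(30 + x) (t(x, V) = (V + V)/(x + 30) = (2*V)/(30 + x) = 2*V/(30 + x))
√(t(116, 28) + z(-164, -169)) = √(2*28/(30 + 116) - 164*(-169)) = √(2*28/146 + 27716) = √(2*28*(1/146) + 27716) = √(28/73 + 27716) = √(2023296/73) = 8*√2307822/73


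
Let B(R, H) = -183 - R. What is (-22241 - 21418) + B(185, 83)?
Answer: -44027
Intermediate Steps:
(-22241 - 21418) + B(185, 83) = (-22241 - 21418) + (-183 - 1*185) = -43659 + (-183 - 185) = -43659 - 368 = -44027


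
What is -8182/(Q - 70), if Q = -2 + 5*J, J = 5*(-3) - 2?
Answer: 8182/157 ≈ 52.115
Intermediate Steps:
J = -17 (J = -15 - 2 = -17)
Q = -87 (Q = -2 + 5*(-17) = -2 - 85 = -87)
-8182/(Q - 70) = -8182/(-87 - 70) = -8182/(-157) = -1/157*(-8182) = 8182/157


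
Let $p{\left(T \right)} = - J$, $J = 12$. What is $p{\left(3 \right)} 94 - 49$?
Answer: $-1177$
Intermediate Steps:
$p{\left(T \right)} = -12$ ($p{\left(T \right)} = \left(-1\right) 12 = -12$)
$p{\left(3 \right)} 94 - 49 = \left(-12\right) 94 - 49 = -1128 - 49 = -1177$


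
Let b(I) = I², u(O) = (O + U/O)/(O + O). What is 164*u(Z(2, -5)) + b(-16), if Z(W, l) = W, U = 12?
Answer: 584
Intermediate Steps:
u(O) = (O + 12/O)/(2*O) (u(O) = (O + 12/O)/(O + O) = (O + 12/O)/((2*O)) = (O + 12/O)*(1/(2*O)) = (O + 12/O)/(2*O))
164*u(Z(2, -5)) + b(-16) = 164*(½ + 6/2²) + (-16)² = 164*(½ + 6*(¼)) + 256 = 164*(½ + 3/2) + 256 = 164*2 + 256 = 328 + 256 = 584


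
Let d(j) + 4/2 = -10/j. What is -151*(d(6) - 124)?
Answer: 57833/3 ≈ 19278.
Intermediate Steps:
d(j) = -2 - 10/j
-151*(d(6) - 124) = -151*((-2 - 10/6) - 124) = -151*((-2 - 10*⅙) - 124) = -151*((-2 - 5/3) - 124) = -151*(-11/3 - 124) = -151*(-383/3) = 57833/3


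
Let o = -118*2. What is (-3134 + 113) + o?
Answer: -3257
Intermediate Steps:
o = -236
(-3134 + 113) + o = (-3134 + 113) - 236 = -3021 - 236 = -3257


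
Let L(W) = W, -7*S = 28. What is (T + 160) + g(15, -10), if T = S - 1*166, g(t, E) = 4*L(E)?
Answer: -50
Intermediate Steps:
S = -4 (S = -⅐*28 = -4)
g(t, E) = 4*E
T = -170 (T = -4 - 1*166 = -4 - 166 = -170)
(T + 160) + g(15, -10) = (-170 + 160) + 4*(-10) = -10 - 40 = -50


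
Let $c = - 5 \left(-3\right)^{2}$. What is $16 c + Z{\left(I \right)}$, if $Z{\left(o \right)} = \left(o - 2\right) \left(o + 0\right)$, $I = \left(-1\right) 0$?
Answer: $-720$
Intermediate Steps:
$I = 0$
$Z{\left(o \right)} = o \left(-2 + o\right)$ ($Z{\left(o \right)} = \left(-2 + o\right) o = o \left(-2 + o\right)$)
$c = -45$ ($c = \left(-5\right) 9 = -45$)
$16 c + Z{\left(I \right)} = 16 \left(-45\right) + 0 \left(-2 + 0\right) = -720 + 0 \left(-2\right) = -720 + 0 = -720$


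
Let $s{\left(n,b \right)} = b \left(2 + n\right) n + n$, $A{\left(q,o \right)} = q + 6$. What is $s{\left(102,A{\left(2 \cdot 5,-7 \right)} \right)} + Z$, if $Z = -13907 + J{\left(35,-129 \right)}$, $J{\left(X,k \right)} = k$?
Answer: $155794$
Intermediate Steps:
$A{\left(q,o \right)} = 6 + q$
$s{\left(n,b \right)} = n + b n \left(2 + n\right)$ ($s{\left(n,b \right)} = b n \left(2 + n\right) + n = n + b n \left(2 + n\right)$)
$Z = -14036$ ($Z = -13907 - 129 = -14036$)
$s{\left(102,A{\left(2 \cdot 5,-7 \right)} \right)} + Z = 102 \left(1 + 2 \left(6 + 2 \cdot 5\right) + \left(6 + 2 \cdot 5\right) 102\right) - 14036 = 102 \left(1 + 2 \left(6 + 10\right) + \left(6 + 10\right) 102\right) - 14036 = 102 \left(1 + 2 \cdot 16 + 16 \cdot 102\right) - 14036 = 102 \left(1 + 32 + 1632\right) - 14036 = 102 \cdot 1665 - 14036 = 169830 - 14036 = 155794$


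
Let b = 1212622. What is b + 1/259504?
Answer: 314680259489/259504 ≈ 1.2126e+6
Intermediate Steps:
b + 1/259504 = 1212622 + 1/259504 = 314680259489/259504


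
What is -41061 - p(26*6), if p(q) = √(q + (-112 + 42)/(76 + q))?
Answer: -41061 - √523769/58 ≈ -41074.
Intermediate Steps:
p(q) = √(q - 70/(76 + q))
-41061 - p(26*6) = -41061 - √((-70 + (26*6)*(76 + 26*6))/(76 + 26*6)) = -41061 - √((-70 + 156*(76 + 156))/(76 + 156)) = -41061 - √((-70 + 156*232)/232) = -41061 - √((-70 + 36192)/232) = -41061 - √((1/232)*36122) = -41061 - √(18061/116) = -41061 - √523769/58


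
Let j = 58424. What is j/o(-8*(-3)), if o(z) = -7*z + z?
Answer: -7303/18 ≈ -405.72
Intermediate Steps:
o(z) = -6*z
j/o(-8*(-3)) = 58424/((-(-48)*(-3))) = 58424/((-6*24)) = 58424/(-144) = 58424*(-1/144) = -7303/18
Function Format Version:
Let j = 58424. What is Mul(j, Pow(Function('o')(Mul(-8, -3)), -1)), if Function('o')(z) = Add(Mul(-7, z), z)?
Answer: Rational(-7303, 18) ≈ -405.72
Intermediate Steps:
Function('o')(z) = Mul(-6, z)
Mul(j, Pow(Function('o')(Mul(-8, -3)), -1)) = Mul(58424, Pow(Mul(-6, Mul(-8, -3)), -1)) = Mul(58424, Pow(Mul(-6, 24), -1)) = Mul(58424, Pow(-144, -1)) = Mul(58424, Rational(-1, 144)) = Rational(-7303, 18)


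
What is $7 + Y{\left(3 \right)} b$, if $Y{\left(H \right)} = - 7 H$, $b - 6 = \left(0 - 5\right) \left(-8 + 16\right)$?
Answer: $721$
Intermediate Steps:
$b = -34$ ($b = 6 + \left(0 - 5\right) \left(-8 + 16\right) = 6 - 40 = -34$)
$7 + Y{\left(3 \right)} b = 7 + \left(-7\right) 3 \left(-34\right) = 7 - -714 = 7 + 714 = 721$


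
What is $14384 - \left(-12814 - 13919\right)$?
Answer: $41117$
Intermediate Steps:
$14384 - \left(-12814 - 13919\right) = 14384 - -26733 = 14384 + 26733 = 41117$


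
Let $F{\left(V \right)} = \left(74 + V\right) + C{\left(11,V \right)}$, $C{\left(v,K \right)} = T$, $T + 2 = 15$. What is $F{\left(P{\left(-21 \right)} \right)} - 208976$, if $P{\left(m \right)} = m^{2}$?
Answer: $-208448$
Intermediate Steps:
$T = 13$ ($T = -2 + 15 = 13$)
$C{\left(v,K \right)} = 13$
$F{\left(V \right)} = 87 + V$ ($F{\left(V \right)} = \left(74 + V\right) + 13 = 87 + V$)
$F{\left(P{\left(-21 \right)} \right)} - 208976 = \left(87 + \left(-21\right)^{2}\right) - 208976 = \left(87 + 441\right) - 208976 = 528 - 208976 = -208448$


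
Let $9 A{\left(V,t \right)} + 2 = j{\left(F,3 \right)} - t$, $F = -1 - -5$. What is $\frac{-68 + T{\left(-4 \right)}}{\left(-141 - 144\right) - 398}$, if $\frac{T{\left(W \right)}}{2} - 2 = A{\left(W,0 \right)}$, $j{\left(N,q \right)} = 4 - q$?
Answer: $\frac{578}{6147} \approx 0.09403$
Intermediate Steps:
$F = 4$ ($F = -1 + 5 = 4$)
$A{\left(V,t \right)} = - \frac{1}{9} - \frac{t}{9}$ ($A{\left(V,t \right)} = - \frac{2}{9} + \frac{\left(4 - 3\right) - t}{9} = - \frac{2}{9} + \frac{1 - t}{9} = - \frac{2}{9} - \left(- \frac{1}{9} + \frac{t}{9}\right) = - \frac{1}{9} - \frac{t}{9}$)
$T{\left(W \right)} = \frac{34}{9}$ ($T{\left(W \right)} = 4 + 2 \left(- \frac{1}{9} - 0\right) = 4 + 2 \left(- \frac{1}{9} + 0\right) = 4 + 2 \left(- \frac{1}{9}\right) = 4 - \frac{2}{9} = \frac{34}{9}$)
$\frac{-68 + T{\left(-4 \right)}}{\left(-141 - 144\right) - 398} = \frac{-68 + \frac{34}{9}}{\left(-141 - 144\right) - 398} = - \frac{578}{9 \left(\left(-141 - 144\right) - 398\right)} = - \frac{578}{9 \left(-285 - 398\right)} = - \frac{578}{9 \left(-683\right)} = \left(- \frac{578}{9}\right) \left(- \frac{1}{683}\right) = \frac{578}{6147}$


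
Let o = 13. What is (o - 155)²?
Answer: 20164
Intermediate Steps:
(o - 155)² = (13 - 155)² = (-142)² = 20164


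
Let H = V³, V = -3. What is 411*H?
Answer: -11097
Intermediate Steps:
H = -27 (H = (-3)³ = -27)
411*H = 411*(-27) = -11097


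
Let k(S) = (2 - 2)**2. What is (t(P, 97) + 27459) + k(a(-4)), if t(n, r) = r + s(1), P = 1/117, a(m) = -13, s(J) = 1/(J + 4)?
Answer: 137781/5 ≈ 27556.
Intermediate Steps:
s(J) = 1/(4 + J)
P = 1/117 ≈ 0.0085470
t(n, r) = 1/5 + r (t(n, r) = r + 1/(4 + 1) = r + 1/5 = 1/5 + r)
k(S) = 0 (k(S) = 0**2 = 0)
(t(P, 97) + 27459) + k(a(-4)) = ((1/5 + 97) + 27459) + 0 = (486/5 + 27459) + 0 = 137781/5 + 0 = 137781/5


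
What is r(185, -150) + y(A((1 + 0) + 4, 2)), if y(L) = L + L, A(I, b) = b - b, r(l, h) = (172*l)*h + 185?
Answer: -4772815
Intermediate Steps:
r(l, h) = 185 + 172*h*l (r(l, h) = 172*h*l + 185 = 185 + 172*h*l)
A(I, b) = 0
y(L) = 2*L
r(185, -150) + y(A((1 + 0) + 4, 2)) = (185 + 172*(-150)*185) + 2*0 = (185 - 4773000) + 0 = -4772815 + 0 = -4772815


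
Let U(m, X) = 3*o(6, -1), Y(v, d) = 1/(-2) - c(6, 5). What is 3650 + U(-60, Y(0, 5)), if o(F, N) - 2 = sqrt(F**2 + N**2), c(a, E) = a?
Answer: 3656 + 3*sqrt(37) ≈ 3674.3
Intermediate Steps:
o(F, N) = 2 + sqrt(F**2 + N**2)
Y(v, d) = -13/2 (Y(v, d) = 1/(-2) - 1*6 = -1/2 - 6 = -13/2)
U(m, X) = 6 + 3*sqrt(37) (U(m, X) = 3*(2 + sqrt(6**2 + (-1)**2)) = 3*(2 + sqrt(36 + 1)) = 3*(2 + sqrt(37)) = 6 + 3*sqrt(37))
3650 + U(-60, Y(0, 5)) = 3650 + (6 + 3*sqrt(37)) = 3656 + 3*sqrt(37)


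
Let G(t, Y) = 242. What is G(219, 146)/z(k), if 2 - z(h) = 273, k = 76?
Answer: -242/271 ≈ -0.89299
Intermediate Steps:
z(h) = -271 (z(h) = 2 - 1*273 = 2 - 273 = -271)
G(219, 146)/z(k) = 242/(-271) = 242*(-1/271) = -242/271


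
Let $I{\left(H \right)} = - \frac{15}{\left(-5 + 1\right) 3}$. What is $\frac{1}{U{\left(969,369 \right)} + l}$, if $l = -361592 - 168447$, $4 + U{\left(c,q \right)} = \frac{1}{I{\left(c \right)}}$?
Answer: $- \frac{5}{2650211} \approx -1.8866 \cdot 10^{-6}$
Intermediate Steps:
$I{\left(H \right)} = \frac{5}{4}$ ($I{\left(H \right)} = - \frac{15}{\left(-4\right) 3} = - \frac{15}{-12} = \left(-15\right) \left(- \frac{1}{12}\right) = \frac{5}{4}$)
$U{\left(c,q \right)} = - \frac{16}{5}$ ($U{\left(c,q \right)} = -4 + \frac{1}{\frac{5}{4}} = -4 + \frac{4}{5} = - \frac{16}{5}$)
$l = -530039$ ($l = -361592 - 168447 = -530039$)
$\frac{1}{U{\left(969,369 \right)} + l} = \frac{1}{- \frac{16}{5} - 530039} = \frac{1}{- \frac{2650211}{5}} = - \frac{5}{2650211}$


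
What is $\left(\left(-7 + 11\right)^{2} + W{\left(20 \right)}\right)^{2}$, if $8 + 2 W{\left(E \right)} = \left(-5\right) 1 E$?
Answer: $1444$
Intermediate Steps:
$W{\left(E \right)} = -4 - \frac{5 E}{2}$ ($W{\left(E \right)} = -4 + \frac{\left(-5\right) 1 E}{2} = -4 + \frac{\left(-5\right) E}{2} = -4 - \frac{5 E}{2}$)
$\left(\left(-7 + 11\right)^{2} + W{\left(20 \right)}\right)^{2} = \left(\left(-7 + 11\right)^{2} - 54\right)^{2} = \left(4^{2} - 54\right)^{2} = \left(16 - 54\right)^{2} = \left(-38\right)^{2} = 1444$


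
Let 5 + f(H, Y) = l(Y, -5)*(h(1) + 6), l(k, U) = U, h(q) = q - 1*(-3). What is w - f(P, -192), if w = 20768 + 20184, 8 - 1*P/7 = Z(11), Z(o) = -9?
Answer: 41007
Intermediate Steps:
h(q) = 3 + q (h(q) = q + 3 = 3 + q)
P = 119 (P = 56 - 7*(-9) = 56 + 63 = 119)
f(H, Y) = -55 (f(H, Y) = -5 - 5*((3 + 1) + 6) = -5 - 5*(4 + 6) = -5 - 5*10 = -5 - 50 = -55)
w = 40952
w - f(P, -192) = 40952 - 1*(-55) = 40952 + 55 = 41007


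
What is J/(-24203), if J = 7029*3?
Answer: -21087/24203 ≈ -0.87126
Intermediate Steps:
J = 21087
J/(-24203) = 21087/(-24203) = 21087*(-1/24203) = -21087/24203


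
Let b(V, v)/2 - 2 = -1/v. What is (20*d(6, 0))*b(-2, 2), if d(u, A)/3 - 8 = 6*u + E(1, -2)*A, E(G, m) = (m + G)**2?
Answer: 7920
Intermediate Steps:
b(V, v) = 4 - 2/v (b(V, v) = 4 + 2*(-1/v) = 4 - 2/v)
E(G, m) = (G + m)**2
d(u, A) = 24 + 3*A + 18*u (d(u, A) = 24 + 3*(6*u + (1 - 2)**2*A) = 24 + 3*(6*u + (-1)**2*A) = 24 + 3*(6*u + 1*A) = 24 + 3*(6*u + A) = 24 + 3*(A + 6*u) = 24 + (3*A + 18*u) = 24 + 3*A + 18*u)
(20*d(6, 0))*b(-2, 2) = (20*(24 + 3*0 + 18*6))*(4 - 2/2) = (20*(24 + 0 + 108))*(4 - 2*1/2) = (20*132)*(4 - 1) = 2640*3 = 7920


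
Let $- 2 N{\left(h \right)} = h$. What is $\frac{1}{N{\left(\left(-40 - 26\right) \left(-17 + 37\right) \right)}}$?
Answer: $\frac{1}{660} \approx 0.0015152$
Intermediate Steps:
$N{\left(h \right)} = - \frac{h}{2}$
$\frac{1}{N{\left(\left(-40 - 26\right) \left(-17 + 37\right) \right)}} = \frac{1}{\left(- \frac{1}{2}\right) \left(-40 - 26\right) \left(-17 + 37\right)} = \frac{1}{\left(- \frac{1}{2}\right) \left(\left(-66\right) 20\right)} = \frac{1}{\left(- \frac{1}{2}\right) \left(-1320\right)} = \frac{1}{660}$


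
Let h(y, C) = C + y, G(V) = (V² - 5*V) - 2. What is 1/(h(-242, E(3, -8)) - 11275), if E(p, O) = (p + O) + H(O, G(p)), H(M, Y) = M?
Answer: -1/11530 ≈ -8.6730e-5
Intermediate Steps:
G(V) = -2 + V² - 5*V
E(p, O) = p + 2*O (E(p, O) = (p + O) + O = (O + p) + O = p + 2*O)
1/(h(-242, E(3, -8)) - 11275) = 1/(((3 + 2*(-8)) - 242) - 11275) = 1/(((3 - 16) - 242) - 11275) = 1/((-13 - 242) - 11275) = 1/(-255 - 11275) = 1/(-11530) = -1/11530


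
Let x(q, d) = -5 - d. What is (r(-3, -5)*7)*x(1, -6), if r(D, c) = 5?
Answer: 35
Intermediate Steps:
(r(-3, -5)*7)*x(1, -6) = (5*7)*(-5 - 1*(-6)) = 35*(-5 + 6) = 35*1 = 35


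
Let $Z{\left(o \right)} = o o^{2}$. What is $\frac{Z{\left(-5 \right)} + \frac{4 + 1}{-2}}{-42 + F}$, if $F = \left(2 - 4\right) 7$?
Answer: $\frac{255}{112} \approx 2.2768$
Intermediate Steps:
$F = -14$ ($F = \left(-2\right) 7 = -14$)
$Z{\left(o \right)} = o^{3}$
$\frac{Z{\left(-5 \right)} + \frac{4 + 1}{-2}}{-42 + F} = \frac{\left(-5\right)^{3} + \frac{4 + 1}{-2}}{-42 - 14} = \frac{-125 + 5 \left(- \frac{1}{2}\right)}{-56} = - \frac{-125 - \frac{5}{2}}{56} = \left(- \frac{1}{56}\right) \left(- \frac{255}{2}\right) = \frac{255}{112}$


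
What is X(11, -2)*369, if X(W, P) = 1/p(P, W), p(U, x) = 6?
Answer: 123/2 ≈ 61.500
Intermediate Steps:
X(W, P) = 1/6
X(11, -2)*369 = (1/6)*369 = 123/2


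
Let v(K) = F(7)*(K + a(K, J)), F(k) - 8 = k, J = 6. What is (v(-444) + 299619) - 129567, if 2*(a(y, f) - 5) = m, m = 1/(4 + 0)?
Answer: 1307751/8 ≈ 1.6347e+5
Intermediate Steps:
m = ¼ (m = 1/4 = ¼ ≈ 0.25000)
F(k) = 8 + k
a(y, f) = 41/8 (a(y, f) = 5 + (½)*(¼) = 5 + ⅛ = 41/8)
v(K) = 615/8 + 15*K (v(K) = (8 + 7)*(K + 41/8) = 15*(41/8 + K) = 615/8 + 15*K)
(v(-444) + 299619) - 129567 = ((615/8 + 15*(-444)) + 299619) - 129567 = ((615/8 - 6660) + 299619) - 129567 = (-52665/8 + 299619) - 129567 = 2344287/8 - 129567 = 1307751/8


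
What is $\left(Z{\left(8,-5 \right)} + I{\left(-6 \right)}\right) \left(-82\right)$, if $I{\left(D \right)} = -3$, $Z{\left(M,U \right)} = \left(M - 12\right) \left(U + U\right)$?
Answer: $-3034$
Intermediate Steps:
$Z{\left(M,U \right)} = 2 U \left(-12 + M\right)$ ($Z{\left(M,U \right)} = \left(-12 + M\right) 2 U = 2 U \left(-12 + M\right)$)
$\left(Z{\left(8,-5 \right)} + I{\left(-6 \right)}\right) \left(-82\right) = \left(2 \left(-5\right) \left(-12 + 8\right) - 3\right) \left(-82\right) = \left(2 \left(-5\right) \left(-4\right) - 3\right) \left(-82\right) = \left(40 - 3\right) \left(-82\right) = 37 \left(-82\right) = -3034$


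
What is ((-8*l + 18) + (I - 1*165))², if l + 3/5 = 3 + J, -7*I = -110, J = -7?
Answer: 10936249/1225 ≈ 8927.5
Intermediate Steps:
I = 110/7 (I = -⅐*(-110) = 110/7 ≈ 15.714)
l = -23/5 (l = -⅗ + (3 - 7) = -⅗ - 4 = -23/5 ≈ -4.6000)
((-8*l + 18) + (I - 1*165))² = ((-8*(-23/5) + 18) + (110/7 - 1*165))² = ((184/5 + 18) + (110/7 - 165))² = (274/5 - 1045/7)² = (-3307/35)² = 10936249/1225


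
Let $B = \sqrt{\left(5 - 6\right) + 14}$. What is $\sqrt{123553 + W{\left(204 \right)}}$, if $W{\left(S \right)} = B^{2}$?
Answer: $\sqrt{123566} \approx 351.52$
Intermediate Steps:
$B = \sqrt{13}$ ($B = \sqrt{-1 + 14} = \sqrt{13} \approx 3.6056$)
$W{\left(S \right)} = 13$ ($W{\left(S \right)} = \left(\sqrt{13}\right)^{2} = 13$)
$\sqrt{123553 + W{\left(204 \right)}} = \sqrt{123553 + 13} = \sqrt{123566}$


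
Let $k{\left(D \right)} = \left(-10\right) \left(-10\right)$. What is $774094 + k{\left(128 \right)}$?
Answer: $774194$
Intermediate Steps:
$k{\left(D \right)} = 100$
$774094 + k{\left(128 \right)} = 774094 + 100 = 774194$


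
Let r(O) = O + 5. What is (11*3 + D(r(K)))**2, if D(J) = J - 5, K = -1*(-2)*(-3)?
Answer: 729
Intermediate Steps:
K = -6 (K = 2*(-3) = -6)
r(O) = 5 + O
D(J) = -5 + J
(11*3 + D(r(K)))**2 = (11*3 + (-5 + (5 - 6)))**2 = (33 + (-5 - 1))**2 = (33 - 6)**2 = 27**2 = 729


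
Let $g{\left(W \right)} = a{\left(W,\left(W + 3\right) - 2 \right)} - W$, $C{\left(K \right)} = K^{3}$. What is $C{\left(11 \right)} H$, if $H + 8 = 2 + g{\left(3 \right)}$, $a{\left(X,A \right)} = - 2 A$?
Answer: $-22627$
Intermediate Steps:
$g{\left(W \right)} = -2 - 3 W$ ($g{\left(W \right)} = - 2 \left(\left(W + 3\right) - 2\right) - W = - 2 \left(\left(3 + W\right) - 2\right) - W = - 2 \left(1 + W\right) - W = \left(-2 - 2 W\right) - W = -2 - 3 W$)
$H = -17$ ($H = -8 + \left(2 - 11\right) = -8 - 9 = -17$)
$C{\left(11 \right)} H = 11^{3} \left(-17\right) = 1331 \left(-17\right) = -22627$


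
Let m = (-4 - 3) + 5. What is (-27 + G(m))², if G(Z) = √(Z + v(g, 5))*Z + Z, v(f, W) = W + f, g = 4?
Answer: 869 + 116*√7 ≈ 1175.9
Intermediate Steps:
m = -2 (m = -7 + 5 = -2)
G(Z) = Z + Z*√(9 + Z) (G(Z) = √(Z + (5 + 4))*Z + Z = √(Z + 9)*Z + Z = √(9 + Z)*Z + Z = Z*√(9 + Z) + Z = Z + Z*√(9 + Z))
(-27 + G(m))² = (-27 - 2*(1 + √(9 - 2)))² = (-27 - 2*(1 + √7))² = (-27 + (-2 - 2*√7))² = (-29 - 2*√7)²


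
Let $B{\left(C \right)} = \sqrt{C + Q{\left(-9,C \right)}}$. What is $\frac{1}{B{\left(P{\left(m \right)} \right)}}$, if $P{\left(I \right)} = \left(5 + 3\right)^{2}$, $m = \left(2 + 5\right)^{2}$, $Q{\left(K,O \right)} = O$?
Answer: $\frac{\sqrt{2}}{16} \approx 0.088388$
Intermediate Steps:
$m = 49$ ($m = 7^{2} = 49$)
$P{\left(I \right)} = 64$ ($P{\left(I \right)} = 8^{2} = 64$)
$B{\left(C \right)} = \sqrt{2} \sqrt{C}$ ($B{\left(C \right)} = \sqrt{C + C} = \sqrt{2 C} = \sqrt{2} \sqrt{C}$)
$\frac{1}{B{\left(P{\left(m \right)} \right)}} = \frac{1}{\sqrt{2} \sqrt{64}} = \frac{1}{\sqrt{2} \cdot 8} = \frac{1}{8 \sqrt{2}} = \frac{\sqrt{2}}{16}$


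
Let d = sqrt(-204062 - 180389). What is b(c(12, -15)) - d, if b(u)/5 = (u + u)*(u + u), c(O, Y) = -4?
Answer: 320 - I*sqrt(384451) ≈ 320.0 - 620.04*I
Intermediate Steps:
b(u) = 20*u**2 (b(u) = 5*((u + u)*(u + u)) = 5*((2*u)*(2*u)) = 5*(4*u**2) = 20*u**2)
d = I*sqrt(384451) (d = sqrt(-384451) = I*sqrt(384451) ≈ 620.04*I)
b(c(12, -15)) - d = 20*(-4)**2 - I*sqrt(384451) = 20*16 - I*sqrt(384451) = 320 - I*sqrt(384451)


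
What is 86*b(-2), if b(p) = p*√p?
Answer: -172*I*√2 ≈ -243.24*I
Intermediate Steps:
b(p) = p^(3/2)
86*b(-2) = 86*(-2)^(3/2) = 86*(-2*I*√2) = -172*I*√2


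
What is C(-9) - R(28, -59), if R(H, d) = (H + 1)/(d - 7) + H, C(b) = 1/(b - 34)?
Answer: -78283/2838 ≈ -27.584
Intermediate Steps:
C(b) = 1/(-34 + b)
R(H, d) = H + (1 + H)/(-7 + d) (R(H, d) = (1 + H)/(-7 + d) + H = H + (1 + H)/(-7 + d))
C(-9) - R(28, -59) = 1/(-34 - 9) - (1 - 6*28 + 28*(-59))/(-7 - 59) = 1/(-43) - (1 - 168 - 1652)/(-66) = -1/43 - (-1)*(-1819)/66 = -1/43 - 1*1819/66 = -1/43 - 1819/66 = -78283/2838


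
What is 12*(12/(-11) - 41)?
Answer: -5556/11 ≈ -505.09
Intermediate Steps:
12*(12/(-11) - 41) = 12*(12*(-1/11) - 41) = 12*(-12/11 - 41) = 12*(-463/11) = -5556/11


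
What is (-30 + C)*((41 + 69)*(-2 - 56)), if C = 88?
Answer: -370040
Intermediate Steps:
(-30 + C)*((41 + 69)*(-2 - 56)) = (-30 + 88)*((41 + 69)*(-2 - 56)) = 58*(110*(-58)) = 58*(-6380) = -370040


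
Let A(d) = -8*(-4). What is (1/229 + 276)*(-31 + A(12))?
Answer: 63205/229 ≈ 276.00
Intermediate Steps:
A(d) = 32
(1/229 + 276)*(-31 + A(12)) = (1/229 + 276)*(-31 + 32) = (1/229 + 276)*1 = (63205/229)*1 = 63205/229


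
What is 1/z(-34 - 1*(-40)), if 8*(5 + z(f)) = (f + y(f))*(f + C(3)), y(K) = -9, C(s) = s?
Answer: -8/67 ≈ -0.11940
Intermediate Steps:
z(f) = -5 + (-9 + f)*(3 + f)/8 (z(f) = -5 + ((f - 9)*(f + 3))/8 = -5 + ((-9 + f)*(3 + f))/8 = -5 + (-9 + f)*(3 + f)/8)
1/z(-34 - 1*(-40)) = 1/(-67/8 - 3*(-34 - 1*(-40))/4 + (-34 - 1*(-40))**2/8) = 1/(-67/8 - 3*(-34 + 40)/4 + (-34 + 40)**2/8) = 1/(-67/8 - 3/4*6 + (1/8)*6**2) = 1/(-67/8 - 9/2 + (1/8)*36) = 1/(-67/8 - 9/2 + 9/2) = 1/(-67/8) = -8/67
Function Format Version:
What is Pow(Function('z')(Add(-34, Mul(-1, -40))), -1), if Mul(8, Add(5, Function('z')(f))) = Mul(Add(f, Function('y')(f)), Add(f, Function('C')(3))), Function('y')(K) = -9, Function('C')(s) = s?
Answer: Rational(-8, 67) ≈ -0.11940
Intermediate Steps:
Function('z')(f) = Add(-5, Mul(Rational(1, 8), Add(-9, f), Add(3, f))) (Function('z')(f) = Add(-5, Mul(Rational(1, 8), Mul(Add(f, -9), Add(f, 3)))) = Add(-5, Mul(Rational(1, 8), Mul(Add(-9, f), Add(3, f)))) = Add(-5, Mul(Rational(1, 8), Add(-9, f), Add(3, f))))
Pow(Function('z')(Add(-34, Mul(-1, -40))), -1) = Pow(Add(Rational(-67, 8), Mul(Rational(-3, 4), Add(-34, Mul(-1, -40))), Mul(Rational(1, 8), Pow(Add(-34, Mul(-1, -40)), 2))), -1) = Pow(Add(Rational(-67, 8), Mul(Rational(-3, 4), Add(-34, 40)), Mul(Rational(1, 8), Pow(Add(-34, 40), 2))), -1) = Pow(Add(Rational(-67, 8), Mul(Rational(-3, 4), 6), Mul(Rational(1, 8), Pow(6, 2))), -1) = Pow(Add(Rational(-67, 8), Rational(-9, 2), Mul(Rational(1, 8), 36)), -1) = Pow(Add(Rational(-67, 8), Rational(-9, 2), Rational(9, 2)), -1) = Pow(Rational(-67, 8), -1) = Rational(-8, 67)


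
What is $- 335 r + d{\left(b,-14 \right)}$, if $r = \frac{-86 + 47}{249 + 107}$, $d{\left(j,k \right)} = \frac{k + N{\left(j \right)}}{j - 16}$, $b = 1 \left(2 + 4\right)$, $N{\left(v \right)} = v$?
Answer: $\frac{66749}{1780} \approx 37.499$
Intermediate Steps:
$b = 6$ ($b = 1 \cdot 6 = 6$)
$d{\left(j,k \right)} = \frac{j + k}{-16 + j}$ ($d{\left(j,k \right)} = \frac{k + j}{j - 16} = \frac{j + k}{-16 + j}$)
$r = - \frac{39}{356} \approx -0.10955$
$- 335 r + d{\left(b,-14 \right)} = \left(-335\right) \left(- \frac{39}{356}\right) + \frac{6 - 14}{-16 + 6} = \frac{13065}{356} + \frac{1}{-10} \left(-8\right) = \frac{13065}{356} - - \frac{4}{5} = \frac{13065}{356} + \frac{4}{5} = \frac{66749}{1780}$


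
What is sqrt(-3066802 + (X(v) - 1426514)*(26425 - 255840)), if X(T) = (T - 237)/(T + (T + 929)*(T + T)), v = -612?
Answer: 5*sqrt(7600877128696035)/762 ≈ 5.7207e+5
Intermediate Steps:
X(T) = (-237 + T)/(T + 2*T*(929 + T)) (X(T) = (-237 + T)/(T + (929 + T)*(2*T)) = (-237 + T)/(T + 2*T*(929 + T)))
sqrt(-3066802 + (X(v) - 1426514)*(26425 - 255840)) = sqrt(-3066802 + ((-237 - 612)/((-612)*(1859 + 2*(-612))) - 1426514)*(26425 - 255840)) = sqrt(-3066802 + (-1/612*(-849)/(1859 - 1224) - 1426514)*(-229415)) = sqrt(-3066802 + (-1/612*(-849)/635 - 1426514)*(-229415)) = sqrt(-3066802 + (-1/612*1/635*(-849) - 1426514)*(-229415)) = sqrt(-3066802 + (283/129540 - 1426514)*(-229415)) = sqrt(-3066802 - 184790623277/129540*(-229415)) = sqrt(-3066802 + 498749892224623/1524) = sqrt(498745218418375/1524) = 5*sqrt(7600877128696035)/762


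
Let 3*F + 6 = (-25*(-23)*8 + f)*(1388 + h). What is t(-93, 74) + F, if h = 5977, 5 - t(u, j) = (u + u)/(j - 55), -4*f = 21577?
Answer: -148190193/76 ≈ -1.9499e+6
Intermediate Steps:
f = -21577/4 (f = -¼*21577 = -21577/4 ≈ -5394.3)
t(u, j) = 5 - 2*u/(-55 + j) (t(u, j) = 5 - (u + u)/(j - 55) = 5 - 2*u/(-55 + j))
F = -7799543/4 (F = -2 + ((-25*(-23)*8 - 21577/4)*(1388 + 5977))/3 = -2 + ((575*8 - 21577/4)*7365)/3 = -2 + ((4600 - 21577/4)*7365)/3 = -2 + (-3177/4*7365)/3 = -2 + (⅓)*(-23398605/4) = -2 - 7799535/4 = -7799543/4 ≈ -1.9499e+6)
t(-93, 74) + F = (-275 - 2*(-93) + 5*74)/(-55 + 74) - 7799543/4 = (-275 + 186 + 370)/19 - 7799543/4 = (1/19)*281 - 7799543/4 = 281/19 - 7799543/4 = -148190193/76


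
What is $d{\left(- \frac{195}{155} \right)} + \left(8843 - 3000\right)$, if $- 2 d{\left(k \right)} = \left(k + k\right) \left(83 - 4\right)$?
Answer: $\frac{184214}{31} \approx 5942.4$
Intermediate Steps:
$d{\left(k \right)} = - 79 k$ ($d{\left(k \right)} = - \frac{\left(k + k\right) \left(83 - 4\right)}{2} = - \frac{2 k 79}{2} = - \frac{158 k}{2} = - 79 k$)
$d{\left(- \frac{195}{155} \right)} + \left(8843 - 3000\right) = - 79 \left(- \frac{195}{155}\right) + \left(8843 - 3000\right) = - 79 \left(\left(-195\right) \frac{1}{155}\right) + 5843 = \left(-79\right) \left(- \frac{39}{31}\right) + 5843 = \frac{3081}{31} + 5843 = \frac{184214}{31}$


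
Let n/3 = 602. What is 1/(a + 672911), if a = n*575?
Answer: 1/1711361 ≈ 5.8433e-7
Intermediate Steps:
n = 1806 (n = 3*602 = 1806)
a = 1038450 (a = 1806*575 = 1038450)
1/(a + 672911) = 1/(1038450 + 672911) = 1/1711361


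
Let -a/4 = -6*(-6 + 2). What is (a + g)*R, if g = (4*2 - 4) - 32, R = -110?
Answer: 13640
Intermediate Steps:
a = -96 (a = -(-24)*(-6 + 2) = -(-24)*(-4) = -4*24 = -96)
g = -28 (g = (8 - 4) - 32 = 4 - 32 = -28)
(a + g)*R = (-96 - 28)*(-110) = -124*(-110) = 13640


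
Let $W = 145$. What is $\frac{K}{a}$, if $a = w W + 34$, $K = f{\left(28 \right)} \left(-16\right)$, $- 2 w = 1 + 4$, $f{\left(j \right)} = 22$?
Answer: $\frac{704}{657} \approx 1.0715$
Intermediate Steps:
$w = - \frac{5}{2}$ ($w = - \frac{1 + 4}{2} = \left(- \frac{1}{2}\right) 5 = - \frac{5}{2} \approx -2.5$)
$K = -352$ ($K = 22 \left(-16\right) = -352$)
$a = - \frac{657}{2}$ ($a = \left(- \frac{5}{2}\right) 145 + 34 = - \frac{725}{2} + 34 = - \frac{657}{2} \approx -328.5$)
$\frac{K}{a} = - \frac{352}{- \frac{657}{2}} = \left(-352\right) \left(- \frac{2}{657}\right) = \frac{704}{657}$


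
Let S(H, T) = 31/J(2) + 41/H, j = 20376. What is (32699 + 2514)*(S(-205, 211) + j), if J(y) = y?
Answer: 7180388469/10 ≈ 7.1804e+8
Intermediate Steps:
S(H, T) = 31/2 + 41/H
(32699 + 2514)*(S(-205, 211) + j) = (32699 + 2514)*((31/2 + 41/(-205)) + 20376) = 35213*((31/2 + 41*(-1/205)) + 20376) = 35213*((31/2 - 1/5) + 20376) = 35213*(153/10 + 20376) = 35213*(203913/10) = 7180388469/10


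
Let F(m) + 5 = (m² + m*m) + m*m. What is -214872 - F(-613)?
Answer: -1342174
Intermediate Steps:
F(m) = -5 + 3*m² (F(m) = -5 + ((m² + m*m) + m*m) = -5 + ((m² + m²) + m²) = -5 + (2*m² + m²) = -5 + 3*m²)
-214872 - F(-613) = -214872 - (-5 + 3*(-613)²) = -214872 - (-5 + 3*375769) = -214872 - (-5 + 1127307) = -214872 - 1*1127302 = -214872 - 1127302 = -1342174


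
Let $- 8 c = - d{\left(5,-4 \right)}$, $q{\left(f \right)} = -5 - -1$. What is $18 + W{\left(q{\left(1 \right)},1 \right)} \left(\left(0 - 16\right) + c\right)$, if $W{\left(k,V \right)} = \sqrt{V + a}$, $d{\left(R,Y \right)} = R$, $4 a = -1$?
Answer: $18 - \frac{123 \sqrt{3}}{16} \approx 4.6849$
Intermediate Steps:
$a = - \frac{1}{4}$ ($a = \frac{1}{4} \left(-1\right) = - \frac{1}{4} \approx -0.25$)
$q{\left(f \right)} = -4$ ($q{\left(f \right)} = -5 + 1 = -4$)
$W{\left(k,V \right)} = \sqrt{- \frac{1}{4} + V}$ ($W{\left(k,V \right)} = \sqrt{V - \frac{1}{4}} = \sqrt{- \frac{1}{4} + V}$)
$c = \frac{5}{8}$ ($c = - \frac{\left(-1\right) 5}{8} = \left(- \frac{1}{8}\right) \left(-5\right) = \frac{5}{8} \approx 0.625$)
$18 + W{\left(q{\left(1 \right)},1 \right)} \left(\left(0 - 16\right) + c\right) = 18 + \frac{\sqrt{-1 + 4 \cdot 1}}{2} \left(\left(0 - 16\right) + \frac{5}{8}\right) = 18 + \frac{\sqrt{-1 + 4}}{2} \left(-16 + \frac{5}{8}\right) = 18 + \frac{\sqrt{3}}{2} \left(- \frac{123}{8}\right) = 18 - \frac{123 \sqrt{3}}{16}$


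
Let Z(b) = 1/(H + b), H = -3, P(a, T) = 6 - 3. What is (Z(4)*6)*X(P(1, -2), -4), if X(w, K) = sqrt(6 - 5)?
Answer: 6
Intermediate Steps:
P(a, T) = 3
X(w, K) = 1 (X(w, K) = sqrt(1) = 1)
Z(b) = 1/(-3 + b)
(Z(4)*6)*X(P(1, -2), -4) = (6/(-3 + 4))*1 = (6/1)*1 = (1*6)*1 = 6*1 = 6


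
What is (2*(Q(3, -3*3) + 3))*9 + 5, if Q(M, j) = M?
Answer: 113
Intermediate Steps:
(2*(Q(3, -3*3) + 3))*9 + 5 = (2*(3 + 3))*9 + 5 = (2*6)*9 + 5 = 12*9 + 5 = 108 + 5 = 113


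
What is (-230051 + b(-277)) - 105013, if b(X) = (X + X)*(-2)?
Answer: -333956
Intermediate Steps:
b(X) = -4*X (b(X) = (2*X)*(-2) = -4*X)
(-230051 + b(-277)) - 105013 = (-230051 - 4*(-277)) - 105013 = (-230051 + 1108) - 105013 = -228943 - 105013 = -333956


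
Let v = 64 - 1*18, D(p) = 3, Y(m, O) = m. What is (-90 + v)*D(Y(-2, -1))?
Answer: -132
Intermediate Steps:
v = 46 (v = 64 - 18 = 46)
(-90 + v)*D(Y(-2, -1)) = (-90 + 46)*3 = -44*3 = -132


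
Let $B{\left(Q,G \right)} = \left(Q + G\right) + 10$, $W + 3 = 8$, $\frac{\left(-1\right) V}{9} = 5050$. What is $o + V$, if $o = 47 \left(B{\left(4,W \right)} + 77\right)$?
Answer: $-40938$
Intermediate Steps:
$V = -45450$ ($V = \left(-9\right) 5050 = -45450$)
$W = 5$ ($W = -3 + 8 = 5$)
$B{\left(Q,G \right)} = 10 + G + Q$ ($B{\left(Q,G \right)} = \left(G + Q\right) + 10 = 10 + G + Q$)
$o = 4512$ ($o = 47 \left(\left(10 + 5 + 4\right) + 77\right) = 47 \left(19 + 77\right) = 47 \cdot 96 = 4512$)
$o + V = 4512 - 45450 = -40938$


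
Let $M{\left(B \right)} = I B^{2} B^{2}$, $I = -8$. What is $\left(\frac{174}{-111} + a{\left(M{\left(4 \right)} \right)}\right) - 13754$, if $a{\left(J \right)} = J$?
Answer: $- \frac{584732}{37} \approx -15804.0$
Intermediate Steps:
$M{\left(B \right)} = - 8 B^{4}$ ($M{\left(B \right)} = - 8 B^{2} B^{2} = - 8 B^{4}$)
$\left(\frac{174}{-111} + a{\left(M{\left(4 \right)} \right)}\right) - 13754 = \left(\frac{174}{-111} - 8 \cdot 4^{4}\right) - 13754 = \left(174 \left(- \frac{1}{111}\right) - 2048\right) - 13754 = \left(- \frac{58}{37} - 2048\right) - 13754 = - \frac{75834}{37} - 13754 = - \frac{584732}{37}$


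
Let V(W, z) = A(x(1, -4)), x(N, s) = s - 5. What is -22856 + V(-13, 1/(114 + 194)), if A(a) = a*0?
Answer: -22856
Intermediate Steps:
x(N, s) = -5 + s
A(a) = 0
V(W, z) = 0
-22856 + V(-13, 1/(114 + 194)) = -22856 + 0 = -22856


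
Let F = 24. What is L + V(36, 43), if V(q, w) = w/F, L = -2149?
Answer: -51533/24 ≈ -2147.2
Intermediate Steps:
V(q, w) = w/24
L + V(36, 43) = -2149 + (1/24)*43 = -2149 + 43/24 = -51533/24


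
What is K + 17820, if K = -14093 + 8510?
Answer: 12237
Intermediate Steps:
K = -5583
K + 17820 = -5583 + 17820 = 12237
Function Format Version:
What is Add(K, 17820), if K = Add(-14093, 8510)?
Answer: 12237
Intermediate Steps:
K = -5583
Add(K, 17820) = Add(-5583, 17820) = 12237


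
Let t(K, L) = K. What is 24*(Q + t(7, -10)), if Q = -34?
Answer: -648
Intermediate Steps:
24*(Q + t(7, -10)) = 24*(-34 + 7) = 24*(-27) = -648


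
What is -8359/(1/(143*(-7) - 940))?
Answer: 16224819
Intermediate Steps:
-8359/(1/(143*(-7) - 940)) = -8359/(1/(-1001 - 940)) = -8359/(1/(-1941)) = -8359/(-1/1941) = -8359*(-1941) = 16224819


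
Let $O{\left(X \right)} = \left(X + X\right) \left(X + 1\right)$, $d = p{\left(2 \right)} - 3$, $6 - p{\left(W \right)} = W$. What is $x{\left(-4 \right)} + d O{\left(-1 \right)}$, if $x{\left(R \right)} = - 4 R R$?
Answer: $-64$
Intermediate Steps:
$x{\left(R \right)} = - 4 R^{2}$
$p{\left(W \right)} = 6 - W$
$d = 1$ ($d = \left(6 - 2\right) - 3 = 4 - 3 = 1$)
$O{\left(X \right)} = 2 X \left(1 + X\right)$
$x{\left(-4 \right)} + d O{\left(-1 \right)} = - 4 \left(-4\right)^{2} + 1 \cdot 2 \left(-1\right) \left(1 - 1\right) = \left(-4\right) 16 + 1 \cdot 2 \left(-1\right) 0 = -64 + 1 \cdot 0 = -64 + 0 = -64$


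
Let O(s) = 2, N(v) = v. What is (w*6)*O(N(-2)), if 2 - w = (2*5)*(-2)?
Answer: 264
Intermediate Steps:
w = 22 (w = 2 - 2*5*(-2) = 2 - 10*(-2) = 2 - 1*(-20) = 2 + 20 = 22)
(w*6)*O(N(-2)) = (22*6)*2 = 132*2 = 264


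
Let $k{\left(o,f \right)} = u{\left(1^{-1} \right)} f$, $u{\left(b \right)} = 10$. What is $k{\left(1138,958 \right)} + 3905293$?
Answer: $3914873$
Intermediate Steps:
$k{\left(o,f \right)} = 10 f$
$k{\left(1138,958 \right)} + 3905293 = 10 \cdot 958 + 3905293 = 9580 + 3905293 = 3914873$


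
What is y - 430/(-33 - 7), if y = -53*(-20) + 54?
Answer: 4499/4 ≈ 1124.8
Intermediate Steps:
y = 1114 (y = 1060 + 54 = 1114)
y - 430/(-33 - 7) = 1114 - 430/(-33 - 7) = 1114 - 430/(-40) = 1114 - 1/40*(-430) = 1114 + 43/4 = 4499/4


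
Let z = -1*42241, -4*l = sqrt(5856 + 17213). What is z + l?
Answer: -42241 - sqrt(23069)/4 ≈ -42279.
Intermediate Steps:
l = -sqrt(23069)/4 (l = -sqrt(5856 + 17213)/4 = -sqrt(23069)/4 ≈ -37.971)
z = -42241
z + l = -42241 - sqrt(23069)/4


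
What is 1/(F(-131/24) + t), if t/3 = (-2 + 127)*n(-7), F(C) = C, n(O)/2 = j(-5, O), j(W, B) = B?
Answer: -24/126131 ≈ -0.00019028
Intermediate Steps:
n(O) = 2*O
t = -5250 (t = 3*((-2 + 127)*(2*(-7))) = 3*(125*(-14)) = 3*(-1750) = -5250)
1/(F(-131/24) + t) = 1/(-131/24 - 5250) = 1/(-126131/24) = -24/126131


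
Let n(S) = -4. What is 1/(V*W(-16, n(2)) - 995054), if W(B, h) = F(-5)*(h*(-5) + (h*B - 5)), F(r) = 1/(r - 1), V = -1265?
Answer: -6/5870389 ≈ -1.0221e-6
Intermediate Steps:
F(r) = 1/(-1 + r)
W(B, h) = ⅚ + 5*h/6 - B*h/6 (W(B, h) = (h*(-5) + (h*B - 5))/(-1 - 5) = (-5*h + (B*h - 5))/(-6) = -(-5*h + (-5 + B*h))/6 = -(-5 - 5*h + B*h)/6 = ⅚ + 5*h/6 - B*h/6)
1/(V*W(-16, n(2)) - 995054) = 1/(-1265*(⅚ + (⅚)*(-4) - ⅙*(-16)*(-4)) - 995054) = 1/(-1265*(⅚ - 10/3 - 32/3) - 995054) = 1/(-1265*(-79/6) - 995054) = 1/(99935/6 - 995054) = 1/(-5870389/6) = -6/5870389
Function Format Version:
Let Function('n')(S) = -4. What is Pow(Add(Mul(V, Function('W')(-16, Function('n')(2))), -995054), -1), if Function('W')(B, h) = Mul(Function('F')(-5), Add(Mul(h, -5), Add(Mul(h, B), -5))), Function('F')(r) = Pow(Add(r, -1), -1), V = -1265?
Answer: Rational(-6, 5870389) ≈ -1.0221e-6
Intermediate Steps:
Function('F')(r) = Pow(Add(-1, r), -1)
Function('W')(B, h) = Add(Rational(5, 6), Mul(Rational(5, 6), h), Mul(Rational(-1, 6), B, h)) (Function('W')(B, h) = Mul(Pow(Add(-1, -5), -1), Add(Mul(h, -5), Add(Mul(h, B), -5))) = Mul(Pow(-6, -1), Add(Mul(-5, h), Add(Mul(B, h), -5))) = Mul(Rational(-1, 6), Add(Mul(-5, h), Add(-5, Mul(B, h)))) = Mul(Rational(-1, 6), Add(-5, Mul(-5, h), Mul(B, h))) = Add(Rational(5, 6), Mul(Rational(5, 6), h), Mul(Rational(-1, 6), B, h)))
Pow(Add(Mul(V, Function('W')(-16, Function('n')(2))), -995054), -1) = Pow(Add(Mul(-1265, Add(Rational(5, 6), Mul(Rational(5, 6), -4), Mul(Rational(-1, 6), -16, -4))), -995054), -1) = Pow(Add(Mul(-1265, Add(Rational(5, 6), Rational(-10, 3), Rational(-32, 3))), -995054), -1) = Pow(Add(Mul(-1265, Rational(-79, 6)), -995054), -1) = Pow(Add(Rational(99935, 6), -995054), -1) = Pow(Rational(-5870389, 6), -1) = Rational(-6, 5870389)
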